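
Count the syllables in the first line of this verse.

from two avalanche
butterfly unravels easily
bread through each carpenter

The first line: "from two avalanche": 1+1+3 = 5

5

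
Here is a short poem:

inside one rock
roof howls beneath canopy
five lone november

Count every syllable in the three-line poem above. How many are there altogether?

16

Line 1: inside(2) + one(1) + rock(1) = 4
Line 2: roof(1) + howls(1) + beneath(2) + canopy(3) = 7
Line 3: five(1) + lone(1) + november(3) = 5
Total: 4 + 7 + 5 = 16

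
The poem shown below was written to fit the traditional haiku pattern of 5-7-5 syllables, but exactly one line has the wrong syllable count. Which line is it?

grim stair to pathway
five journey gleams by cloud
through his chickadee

Line 1: grim(1) + stair(1) + to(1) + pathway(2) = 5 ✓
Line 2: five(1) + journey(2) + gleams(1) + by(1) + cloud(1) = 6 (expected 7)
Line 3: through(1) + his(1) + chickadee(3) = 5 ✓

Line 2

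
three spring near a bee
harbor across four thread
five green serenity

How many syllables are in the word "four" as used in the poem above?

1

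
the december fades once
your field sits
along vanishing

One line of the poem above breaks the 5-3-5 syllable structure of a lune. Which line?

The first line

Line 1: the (1), december (3), fades (1), once (1) → 6 (expected 5)
Line 2: your (1), field (1), sits (1) → 3 ✓
Line 3: along (2), vanishing (3) → 5 ✓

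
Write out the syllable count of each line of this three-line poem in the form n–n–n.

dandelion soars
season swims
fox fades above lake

Line 1: dandelion(4) + soars(1) = 5
Line 2: season(2) + swims(1) = 3
Line 3: fox(1) + fades(1) + above(2) + lake(1) = 5

5–3–5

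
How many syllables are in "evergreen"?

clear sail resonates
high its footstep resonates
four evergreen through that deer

3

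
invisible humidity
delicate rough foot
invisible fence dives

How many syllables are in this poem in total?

19

Line 1: "invisible humidity": 4+4 = 8
Line 2: "delicate rough foot": 3+1+1 = 5
Line 3: "invisible fence dives": 4+1+1 = 6
Total: 8 + 5 + 6 = 19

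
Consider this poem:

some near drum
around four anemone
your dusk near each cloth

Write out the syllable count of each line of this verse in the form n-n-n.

Line 1: some (1), near (1), drum (1) → 3
Line 2: around (2), four (1), anemone (4) → 7
Line 3: your (1), dusk (1), near (1), each (1), cloth (1) → 5

3-7-5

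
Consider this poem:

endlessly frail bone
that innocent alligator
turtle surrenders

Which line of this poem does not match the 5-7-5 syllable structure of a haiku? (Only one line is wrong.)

Line 1: endlessly(3) + frail(1) + bone(1) = 5 ✓
Line 2: that(1) + innocent(3) + alligator(4) = 8 (expected 7)
Line 3: turtle(2) + surrenders(3) = 5 ✓

The second line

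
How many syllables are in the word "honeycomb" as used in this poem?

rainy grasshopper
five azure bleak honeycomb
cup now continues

"honeycomb" has 3 syllables.

3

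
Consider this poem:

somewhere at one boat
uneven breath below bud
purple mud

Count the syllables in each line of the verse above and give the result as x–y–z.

Line 1: somewhere(2) + at(1) + one(1) + boat(1) = 5
Line 2: uneven(3) + breath(1) + below(2) + bud(1) = 7
Line 3: purple(2) + mud(1) = 3

5–7–3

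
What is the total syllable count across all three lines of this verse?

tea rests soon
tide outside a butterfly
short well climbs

13

Line 1: tea (1), rests (1), soon (1) → 3
Line 2: tide (1), outside (2), a (1), butterfly (3) → 7
Line 3: short (1), well (1), climbs (1) → 3
Total: 3 + 7 + 3 = 13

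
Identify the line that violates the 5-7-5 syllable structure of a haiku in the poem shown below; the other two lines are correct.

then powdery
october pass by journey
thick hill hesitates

The first line

Line 1: then (1), powdery (3) → 4 (expected 5)
Line 2: october (3), pass (1), by (1), journey (2) → 7 ✓
Line 3: thick (1), hill (1), hesitates (3) → 5 ✓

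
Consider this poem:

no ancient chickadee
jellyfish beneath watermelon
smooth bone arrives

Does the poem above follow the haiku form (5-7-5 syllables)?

Line 1: "no ancient chickadee": 1+2+3 = 6 (expected 5)
Line 2: "jellyfish beneath watermelon": 3+2+4 = 9 (expected 7)
Line 3: "smooth bone arrives": 1+1+2 = 4 (expected 5)

No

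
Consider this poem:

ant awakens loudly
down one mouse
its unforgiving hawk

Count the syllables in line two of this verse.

Line two: "down one mouse": 1+1+1 = 3

3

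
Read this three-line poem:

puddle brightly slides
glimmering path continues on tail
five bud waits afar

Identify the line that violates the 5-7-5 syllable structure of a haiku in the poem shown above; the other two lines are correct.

Line 2

Line 1: puddle(2) + brightly(2) + slides(1) = 5 ✓
Line 2: glimmering(3) + path(1) + continues(3) + on(1) + tail(1) = 9 (expected 7)
Line 3: five(1) + bud(1) + waits(1) + afar(2) = 5 ✓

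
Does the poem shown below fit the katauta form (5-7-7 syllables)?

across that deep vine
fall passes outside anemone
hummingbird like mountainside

Line 1: "across that deep vine": 2+1+1+1 = 5 ✓
Line 2: "fall passes outside anemone": 1+2+2+4 = 9 (expected 7)
Line 3: "hummingbird like mountainside": 3+1+3 = 7 ✓

No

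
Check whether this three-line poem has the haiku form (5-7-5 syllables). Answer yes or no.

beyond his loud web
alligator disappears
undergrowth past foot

Yes

Line 1: beyond(2) + his(1) + loud(1) + web(1) = 5 ✓
Line 2: alligator(4) + disappears(3) = 7 ✓
Line 3: undergrowth(3) + past(1) + foot(1) = 5 ✓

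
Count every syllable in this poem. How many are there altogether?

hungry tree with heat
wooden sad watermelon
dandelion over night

Line 1: "hungry tree with heat": 2+1+1+1 = 5
Line 2: "wooden sad watermelon": 2+1+4 = 7
Line 3: "dandelion over night": 4+2+1 = 7
Total: 5 + 7 + 7 = 19

19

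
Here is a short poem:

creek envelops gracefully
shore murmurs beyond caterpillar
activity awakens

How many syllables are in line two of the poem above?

Line two: "shore murmurs beyond caterpillar": 1+2+2+4 = 9

9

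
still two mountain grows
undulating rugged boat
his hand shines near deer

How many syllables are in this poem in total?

17

Line 1: still(1) + two(1) + mountain(2) + grows(1) = 5
Line 2: undulating(4) + rugged(2) + boat(1) = 7
Line 3: his(1) + hand(1) + shines(1) + near(1) + deer(1) = 5
Total: 5 + 7 + 5 = 17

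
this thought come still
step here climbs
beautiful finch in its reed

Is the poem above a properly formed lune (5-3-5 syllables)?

Line 1: "this thought come still": 1+1+1+1 = 4 (expected 5)
Line 2: "step here climbs": 1+1+1 = 3 ✓
Line 3: "beautiful finch in its reed": 3+1+1+1+1 = 7 (expected 5)

No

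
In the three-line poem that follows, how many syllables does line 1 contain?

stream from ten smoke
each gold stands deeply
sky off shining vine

4

Line 1: "stream from ten smoke": 1+1+1+1 = 4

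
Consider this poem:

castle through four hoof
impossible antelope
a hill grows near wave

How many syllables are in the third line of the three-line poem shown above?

5

The third line: a(1) + hill(1) + grows(1) + near(1) + wave(1) = 5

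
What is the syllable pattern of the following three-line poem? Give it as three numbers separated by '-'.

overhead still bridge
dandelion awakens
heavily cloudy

5-7-5

Line 1: overhead (3), still (1), bridge (1) → 5
Line 2: dandelion (4), awakens (3) → 7
Line 3: heavily (3), cloudy (2) → 5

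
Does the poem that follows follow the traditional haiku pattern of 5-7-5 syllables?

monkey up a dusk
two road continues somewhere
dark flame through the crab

Line 1: "monkey up a dusk": 2+1+1+1 = 5 ✓
Line 2: "two road continues somewhere": 1+1+3+2 = 7 ✓
Line 3: "dark flame through the crab": 1+1+1+1+1 = 5 ✓

Yes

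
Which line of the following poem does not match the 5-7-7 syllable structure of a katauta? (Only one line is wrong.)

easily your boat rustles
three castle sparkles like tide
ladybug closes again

Line 1: easily(3) + your(1) + boat(1) + rustles(2) = 7 (expected 5)
Line 2: three(1) + castle(2) + sparkles(2) + like(1) + tide(1) = 7 ✓
Line 3: ladybug(3) + closes(2) + again(2) = 7 ✓

Line 1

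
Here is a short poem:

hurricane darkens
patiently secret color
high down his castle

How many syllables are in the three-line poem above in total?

17

Line 1: hurricane (3), darkens (2) → 5
Line 2: patiently (3), secret (2), color (2) → 7
Line 3: high (1), down (1), his (1), castle (2) → 5
Total: 5 + 7 + 5 = 17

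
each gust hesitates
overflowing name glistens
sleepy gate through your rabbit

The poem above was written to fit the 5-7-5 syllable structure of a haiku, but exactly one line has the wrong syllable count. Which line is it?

Line 1: each(1) + gust(1) + hesitates(3) = 5 ✓
Line 2: overflowing(4) + name(1) + glistens(2) = 7 ✓
Line 3: sleepy(2) + gate(1) + through(1) + your(1) + rabbit(2) = 7 (expected 5)

The third line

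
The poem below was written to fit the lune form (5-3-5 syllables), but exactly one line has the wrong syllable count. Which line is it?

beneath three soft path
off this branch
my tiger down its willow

Line 1: beneath (2), three (1), soft (1), path (1) → 5 ✓
Line 2: off (1), this (1), branch (1) → 3 ✓
Line 3: my (1), tiger (2), down (1), its (1), willow (2) → 7 (expected 5)

The third line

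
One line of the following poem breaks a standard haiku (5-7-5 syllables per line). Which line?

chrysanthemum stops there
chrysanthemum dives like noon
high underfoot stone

Line 1

Line 1: "chrysanthemum stops there": 4+1+1 = 6 (expected 5)
Line 2: "chrysanthemum dives like noon": 4+1+1+1 = 7 ✓
Line 3: "high underfoot stone": 1+3+1 = 5 ✓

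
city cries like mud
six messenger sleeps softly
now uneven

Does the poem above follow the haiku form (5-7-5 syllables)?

Line 1: city(2) + cries(1) + like(1) + mud(1) = 5 ✓
Line 2: six(1) + messenger(3) + sleeps(1) + softly(2) = 7 ✓
Line 3: now(1) + uneven(3) = 4 (expected 5)

No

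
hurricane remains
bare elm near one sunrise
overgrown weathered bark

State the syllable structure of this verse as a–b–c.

5–6–6

Line 1: hurricane(3) + remains(2) = 5
Line 2: bare(1) + elm(1) + near(1) + one(1) + sunrise(2) = 6
Line 3: overgrown(3) + weathered(2) + bark(1) = 6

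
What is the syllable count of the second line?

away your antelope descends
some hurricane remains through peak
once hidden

8

The second line: "some hurricane remains through peak": 1+3+2+1+1 = 8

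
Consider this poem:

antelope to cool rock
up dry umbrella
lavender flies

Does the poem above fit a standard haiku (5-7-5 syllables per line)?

Line 1: antelope(3) + to(1) + cool(1) + rock(1) = 6 (expected 5)
Line 2: up(1) + dry(1) + umbrella(3) = 5 (expected 7)
Line 3: lavender(3) + flies(1) = 4 (expected 5)

No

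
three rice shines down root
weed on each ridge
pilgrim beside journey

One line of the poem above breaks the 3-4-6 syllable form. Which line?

Line 1

Line 1: three (1), rice (1), shines (1), down (1), root (1) → 5 (expected 3)
Line 2: weed (1), on (1), each (1), ridge (1) → 4 ✓
Line 3: pilgrim (2), beside (2), journey (2) → 6 ✓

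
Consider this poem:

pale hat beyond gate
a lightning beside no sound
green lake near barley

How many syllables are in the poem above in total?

17

Line 1: pale (1), hat (1), beyond (2), gate (1) → 5
Line 2: a (1), lightning (2), beside (2), no (1), sound (1) → 7
Line 3: green (1), lake (1), near (1), barley (2) → 5
Total: 5 + 7 + 5 = 17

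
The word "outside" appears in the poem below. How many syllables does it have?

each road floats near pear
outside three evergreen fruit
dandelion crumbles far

2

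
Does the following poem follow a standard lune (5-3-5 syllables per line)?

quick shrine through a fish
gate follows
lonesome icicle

Line 1: quick (1), shrine (1), through (1), a (1), fish (1) → 5 ✓
Line 2: gate (1), follows (2) → 3 ✓
Line 3: lonesome (2), icicle (3) → 5 ✓

Yes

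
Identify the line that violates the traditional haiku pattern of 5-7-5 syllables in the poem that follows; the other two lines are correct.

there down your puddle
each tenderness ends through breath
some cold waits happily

Line 1: "there down your puddle": 1+1+1+2 = 5 ✓
Line 2: "each tenderness ends through breath": 1+3+1+1+1 = 7 ✓
Line 3: "some cold waits happily": 1+1+1+3 = 6 (expected 5)

Line 3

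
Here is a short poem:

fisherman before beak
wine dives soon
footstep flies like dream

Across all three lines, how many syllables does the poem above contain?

14

Line 1: fisherman (3), before (2), beak (1) → 6
Line 2: wine (1), dives (1), soon (1) → 3
Line 3: footstep (2), flies (1), like (1), dream (1) → 5
Total: 6 + 3 + 5 = 14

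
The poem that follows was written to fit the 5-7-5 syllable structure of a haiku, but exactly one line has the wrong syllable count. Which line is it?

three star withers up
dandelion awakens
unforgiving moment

The third line

Line 1: "three star withers up": 1+1+2+1 = 5 ✓
Line 2: "dandelion awakens": 4+3 = 7 ✓
Line 3: "unforgiving moment": 4+2 = 6 (expected 5)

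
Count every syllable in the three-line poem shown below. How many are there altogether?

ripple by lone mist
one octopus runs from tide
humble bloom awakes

Line 1: "ripple by lone mist": 2+1+1+1 = 5
Line 2: "one octopus runs from tide": 1+3+1+1+1 = 7
Line 3: "humble bloom awakes": 2+1+2 = 5
Total: 5 + 7 + 5 = 17

17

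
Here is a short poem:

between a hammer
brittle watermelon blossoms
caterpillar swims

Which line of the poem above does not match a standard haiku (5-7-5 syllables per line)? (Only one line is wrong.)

Line 1: between (2), a (1), hammer (2) → 5 ✓
Line 2: brittle (2), watermelon (4), blossoms (2) → 8 (expected 7)
Line 3: caterpillar (4), swims (1) → 5 ✓

Line 2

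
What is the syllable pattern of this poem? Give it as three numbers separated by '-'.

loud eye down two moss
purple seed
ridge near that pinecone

Line 1: loud (1), eye (1), down (1), two (1), moss (1) → 5
Line 2: purple (2), seed (1) → 3
Line 3: ridge (1), near (1), that (1), pinecone (2) → 5

5-3-5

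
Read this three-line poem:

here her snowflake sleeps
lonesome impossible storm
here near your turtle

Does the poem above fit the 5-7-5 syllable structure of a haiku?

Line 1: here(1) + her(1) + snowflake(2) + sleeps(1) = 5 ✓
Line 2: lonesome(2) + impossible(4) + storm(1) = 7 ✓
Line 3: here(1) + near(1) + your(1) + turtle(2) = 5 ✓

Yes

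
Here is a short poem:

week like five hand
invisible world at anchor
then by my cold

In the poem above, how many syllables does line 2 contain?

Line 2: invisible (4), world (1), at (1), anchor (2) → 8

8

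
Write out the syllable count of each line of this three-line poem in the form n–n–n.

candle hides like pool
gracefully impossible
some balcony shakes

Line 1: candle(2) + hides(1) + like(1) + pool(1) = 5
Line 2: gracefully(3) + impossible(4) = 7
Line 3: some(1) + balcony(3) + shakes(1) = 5

5–7–5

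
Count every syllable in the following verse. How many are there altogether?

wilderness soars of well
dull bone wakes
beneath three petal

Line 1: wilderness (3), soars (1), of (1), well (1) → 6
Line 2: dull (1), bone (1), wakes (1) → 3
Line 3: beneath (2), three (1), petal (2) → 5
Total: 6 + 3 + 5 = 14

14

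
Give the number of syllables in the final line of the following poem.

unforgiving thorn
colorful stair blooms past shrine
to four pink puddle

The final line: "to four pink puddle": 1+1+1+2 = 5

5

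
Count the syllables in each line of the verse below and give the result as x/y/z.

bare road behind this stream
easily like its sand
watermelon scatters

6/6/6

Line 1: bare (1), road (1), behind (2), this (1), stream (1) → 6
Line 2: easily (3), like (1), its (1), sand (1) → 6
Line 3: watermelon (4), scatters (2) → 6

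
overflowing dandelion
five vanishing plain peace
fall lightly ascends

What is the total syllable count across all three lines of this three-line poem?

Line 1: "overflowing dandelion": 4+4 = 8
Line 2: "five vanishing plain peace": 1+3+1+1 = 6
Line 3: "fall lightly ascends": 1+2+2 = 5
Total: 8 + 6 + 5 = 19

19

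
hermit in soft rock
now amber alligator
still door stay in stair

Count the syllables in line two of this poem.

7

Line two: now (1), amber (2), alligator (4) → 7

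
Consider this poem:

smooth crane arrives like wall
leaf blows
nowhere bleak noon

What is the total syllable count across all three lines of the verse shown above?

Line 1: smooth(1) + crane(1) + arrives(2) + like(1) + wall(1) = 6
Line 2: leaf(1) + blows(1) = 2
Line 3: nowhere(2) + bleak(1) + noon(1) = 4
Total: 6 + 2 + 4 = 12

12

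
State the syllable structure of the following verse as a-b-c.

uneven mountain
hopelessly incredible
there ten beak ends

Line 1: uneven (3), mountain (2) → 5
Line 2: hopelessly (3), incredible (4) → 7
Line 3: there (1), ten (1), beak (1), ends (1) → 4

5-7-4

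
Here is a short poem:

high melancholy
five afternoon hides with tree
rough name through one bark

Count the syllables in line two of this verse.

7

Line two: five(1) + afternoon(3) + hides(1) + with(1) + tree(1) = 7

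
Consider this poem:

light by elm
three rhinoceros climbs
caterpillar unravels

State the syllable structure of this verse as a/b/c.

3/6/7

Line 1: light (1), by (1), elm (1) → 3
Line 2: three (1), rhinoceros (4), climbs (1) → 6
Line 3: caterpillar (4), unravels (3) → 7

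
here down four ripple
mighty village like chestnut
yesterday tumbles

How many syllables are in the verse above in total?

17

Line 1: "here down four ripple": 1+1+1+2 = 5
Line 2: "mighty village like chestnut": 2+2+1+2 = 7
Line 3: "yesterday tumbles": 3+2 = 5
Total: 5 + 7 + 5 = 17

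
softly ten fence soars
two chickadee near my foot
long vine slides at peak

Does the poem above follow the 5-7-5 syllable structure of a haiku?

Yes

Line 1: softly(2) + ten(1) + fence(1) + soars(1) = 5 ✓
Line 2: two(1) + chickadee(3) + near(1) + my(1) + foot(1) = 7 ✓
Line 3: long(1) + vine(1) + slides(1) + at(1) + peak(1) = 5 ✓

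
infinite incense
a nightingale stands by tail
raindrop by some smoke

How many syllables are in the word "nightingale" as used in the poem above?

"nightingale" has 3 syllables.

3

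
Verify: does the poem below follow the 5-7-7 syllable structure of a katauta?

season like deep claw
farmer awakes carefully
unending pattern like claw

Line 1: season(2) + like(1) + deep(1) + claw(1) = 5 ✓
Line 2: farmer(2) + awakes(2) + carefully(3) = 7 ✓
Line 3: unending(3) + pattern(2) + like(1) + claw(1) = 7 ✓

Yes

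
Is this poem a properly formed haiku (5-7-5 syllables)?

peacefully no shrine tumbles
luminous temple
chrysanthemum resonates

No

Line 1: "peacefully no shrine tumbles": 3+1+1+2 = 7 (expected 5)
Line 2: "luminous temple": 3+2 = 5 (expected 7)
Line 3: "chrysanthemum resonates": 4+3 = 7 (expected 5)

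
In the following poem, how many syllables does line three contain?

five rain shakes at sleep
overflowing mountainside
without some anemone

7

Line three: without(2) + some(1) + anemone(4) = 7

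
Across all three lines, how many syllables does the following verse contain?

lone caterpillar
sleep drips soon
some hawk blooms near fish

Line 1: lone(1) + caterpillar(4) = 5
Line 2: sleep(1) + drips(1) + soon(1) = 3
Line 3: some(1) + hawk(1) + blooms(1) + near(1) + fish(1) = 5
Total: 5 + 3 + 5 = 13

13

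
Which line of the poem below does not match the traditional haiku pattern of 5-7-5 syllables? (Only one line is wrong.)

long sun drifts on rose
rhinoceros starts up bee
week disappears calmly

Line 3

Line 1: "long sun drifts on rose": 1+1+1+1+1 = 5 ✓
Line 2: "rhinoceros starts up bee": 4+1+1+1 = 7 ✓
Line 3: "week disappears calmly": 1+3+2 = 6 (expected 5)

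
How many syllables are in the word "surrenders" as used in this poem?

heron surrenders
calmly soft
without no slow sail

3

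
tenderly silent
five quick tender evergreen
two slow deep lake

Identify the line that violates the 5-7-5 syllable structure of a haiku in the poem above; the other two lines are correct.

Line 1: "tenderly silent": 3+2 = 5 ✓
Line 2: "five quick tender evergreen": 1+1+2+3 = 7 ✓
Line 3: "two slow deep lake": 1+1+1+1 = 4 (expected 5)

The third line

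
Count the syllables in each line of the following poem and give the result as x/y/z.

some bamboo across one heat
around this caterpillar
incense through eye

Line 1: "some bamboo across one heat": 1+2+2+1+1 = 7
Line 2: "around this caterpillar": 2+1+4 = 7
Line 3: "incense through eye": 2+1+1 = 4

7/7/4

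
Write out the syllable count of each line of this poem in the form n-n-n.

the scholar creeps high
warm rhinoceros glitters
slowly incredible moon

Line 1: "the scholar creeps high": 1+2+1+1 = 5
Line 2: "warm rhinoceros glitters": 1+4+2 = 7
Line 3: "slowly incredible moon": 2+4+1 = 7

5-7-7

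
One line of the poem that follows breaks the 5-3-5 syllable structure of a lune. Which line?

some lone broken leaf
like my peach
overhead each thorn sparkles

Line 1: "some lone broken leaf": 1+1+2+1 = 5 ✓
Line 2: "like my peach": 1+1+1 = 3 ✓
Line 3: "overhead each thorn sparkles": 3+1+1+2 = 7 (expected 5)

Line 3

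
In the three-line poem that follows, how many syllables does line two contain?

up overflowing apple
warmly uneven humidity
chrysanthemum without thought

9

Line two: warmly(2) + uneven(3) + humidity(4) = 9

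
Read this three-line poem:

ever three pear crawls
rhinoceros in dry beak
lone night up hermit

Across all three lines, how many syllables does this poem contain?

Line 1: "ever three pear crawls": 2+1+1+1 = 5
Line 2: "rhinoceros in dry beak": 4+1+1+1 = 7
Line 3: "lone night up hermit": 1+1+1+2 = 5
Total: 5 + 7 + 5 = 17

17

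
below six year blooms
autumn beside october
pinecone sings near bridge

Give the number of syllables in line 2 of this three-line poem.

7

Line 2: "autumn beside october": 2+2+3 = 7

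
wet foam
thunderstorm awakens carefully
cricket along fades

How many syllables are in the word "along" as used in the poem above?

2

"along" has 2 syllables.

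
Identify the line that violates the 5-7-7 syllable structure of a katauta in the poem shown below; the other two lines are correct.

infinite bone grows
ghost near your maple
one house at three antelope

Line 1: infinite(3) + bone(1) + grows(1) = 5 ✓
Line 2: ghost(1) + near(1) + your(1) + maple(2) = 5 (expected 7)
Line 3: one(1) + house(1) + at(1) + three(1) + antelope(3) = 7 ✓

The second line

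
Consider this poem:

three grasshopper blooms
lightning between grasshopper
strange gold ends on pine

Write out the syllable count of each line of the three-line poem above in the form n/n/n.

5/7/5

Line 1: three (1), grasshopper (3), blooms (1) → 5
Line 2: lightning (2), between (2), grasshopper (3) → 7
Line 3: strange (1), gold (1), ends (1), on (1), pine (1) → 5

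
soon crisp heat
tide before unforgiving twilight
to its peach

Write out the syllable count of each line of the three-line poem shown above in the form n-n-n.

3-9-3

Line 1: "soon crisp heat": 1+1+1 = 3
Line 2: "tide before unforgiving twilight": 1+2+4+2 = 9
Line 3: "to its peach": 1+1+1 = 3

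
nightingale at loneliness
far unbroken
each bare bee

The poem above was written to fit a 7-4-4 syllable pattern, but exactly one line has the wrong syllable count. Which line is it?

Line 1: nightingale (3), at (1), loneliness (3) → 7 ✓
Line 2: far (1), unbroken (3) → 4 ✓
Line 3: each (1), bare (1), bee (1) → 3 (expected 4)

The third line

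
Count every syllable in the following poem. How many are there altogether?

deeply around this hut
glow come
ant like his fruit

12

Line 1: "deeply around this hut": 2+2+1+1 = 6
Line 2: "glow come": 1+1 = 2
Line 3: "ant like his fruit": 1+1+1+1 = 4
Total: 6 + 2 + 4 = 12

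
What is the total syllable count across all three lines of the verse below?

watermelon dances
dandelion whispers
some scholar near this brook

18

Line 1: "watermelon dances": 4+2 = 6
Line 2: "dandelion whispers": 4+2 = 6
Line 3: "some scholar near this brook": 1+2+1+1+1 = 6
Total: 6 + 6 + 6 = 18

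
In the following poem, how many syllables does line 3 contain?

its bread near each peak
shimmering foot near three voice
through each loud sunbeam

Line 3: through(1) + each(1) + loud(1) + sunbeam(2) = 5

5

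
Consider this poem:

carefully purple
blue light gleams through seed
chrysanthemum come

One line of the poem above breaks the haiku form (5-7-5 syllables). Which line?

The second line

Line 1: "carefully purple": 3+2 = 5 ✓
Line 2: "blue light gleams through seed": 1+1+1+1+1 = 5 (expected 7)
Line 3: "chrysanthemum come": 4+1 = 5 ✓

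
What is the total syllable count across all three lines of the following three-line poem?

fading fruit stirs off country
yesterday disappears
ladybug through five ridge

19

Line 1: fading(2) + fruit(1) + stirs(1) + off(1) + country(2) = 7
Line 2: yesterday(3) + disappears(3) = 6
Line 3: ladybug(3) + through(1) + five(1) + ridge(1) = 6
Total: 7 + 6 + 6 = 19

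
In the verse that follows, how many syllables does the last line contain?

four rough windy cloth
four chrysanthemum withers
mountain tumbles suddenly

The last line: mountain(2) + tumbles(2) + suddenly(3) = 7

7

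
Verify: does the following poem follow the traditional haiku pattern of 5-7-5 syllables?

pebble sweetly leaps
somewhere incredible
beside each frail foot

No

Line 1: "pebble sweetly leaps": 2+2+1 = 5 ✓
Line 2: "somewhere incredible": 2+4 = 6 (expected 7)
Line 3: "beside each frail foot": 2+1+1+1 = 5 ✓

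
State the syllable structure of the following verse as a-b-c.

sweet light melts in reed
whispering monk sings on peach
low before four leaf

Line 1: sweet(1) + light(1) + melts(1) + in(1) + reed(1) = 5
Line 2: whispering(3) + monk(1) + sings(1) + on(1) + peach(1) = 7
Line 3: low(1) + before(2) + four(1) + leaf(1) = 5

5-7-5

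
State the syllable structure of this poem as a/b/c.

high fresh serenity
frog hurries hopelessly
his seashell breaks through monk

Line 1: high(1) + fresh(1) + serenity(4) = 6
Line 2: frog(1) + hurries(2) + hopelessly(3) = 6
Line 3: his(1) + seashell(2) + breaks(1) + through(1) + monk(1) = 6

6/6/6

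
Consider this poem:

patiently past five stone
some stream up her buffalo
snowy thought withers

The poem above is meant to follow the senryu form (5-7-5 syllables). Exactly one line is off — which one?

Line 1: patiently(3) + past(1) + five(1) + stone(1) = 6 (expected 5)
Line 2: some(1) + stream(1) + up(1) + her(1) + buffalo(3) = 7 ✓
Line 3: snowy(2) + thought(1) + withers(2) = 5 ✓

The first line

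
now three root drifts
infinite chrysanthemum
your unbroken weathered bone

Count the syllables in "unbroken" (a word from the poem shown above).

3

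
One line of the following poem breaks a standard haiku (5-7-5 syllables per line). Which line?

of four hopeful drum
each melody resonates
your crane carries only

Line 1: of(1) + four(1) + hopeful(2) + drum(1) = 5 ✓
Line 2: each(1) + melody(3) + resonates(3) = 7 ✓
Line 3: your(1) + crane(1) + carries(2) + only(2) = 6 (expected 5)

The third line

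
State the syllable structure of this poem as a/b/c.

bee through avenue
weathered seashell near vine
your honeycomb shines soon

5/6/6

Line 1: bee(1) + through(1) + avenue(3) = 5
Line 2: weathered(2) + seashell(2) + near(1) + vine(1) = 6
Line 3: your(1) + honeycomb(3) + shines(1) + soon(1) = 6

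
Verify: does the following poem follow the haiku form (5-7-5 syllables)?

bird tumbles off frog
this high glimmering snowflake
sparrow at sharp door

Line 1: bird(1) + tumbles(2) + off(1) + frog(1) = 5 ✓
Line 2: this(1) + high(1) + glimmering(3) + snowflake(2) = 7 ✓
Line 3: sparrow(2) + at(1) + sharp(1) + door(1) = 5 ✓

Yes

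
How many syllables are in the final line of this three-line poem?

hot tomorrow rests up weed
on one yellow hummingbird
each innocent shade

5

The final line: each (1), innocent (3), shade (1) → 5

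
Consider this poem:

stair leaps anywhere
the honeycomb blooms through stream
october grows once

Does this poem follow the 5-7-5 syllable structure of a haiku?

Yes

Line 1: stair(1) + leaps(1) + anywhere(3) = 5 ✓
Line 2: the(1) + honeycomb(3) + blooms(1) + through(1) + stream(1) = 7 ✓
Line 3: october(3) + grows(1) + once(1) = 5 ✓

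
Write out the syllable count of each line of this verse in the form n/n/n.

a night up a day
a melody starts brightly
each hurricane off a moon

Line 1: a(1) + night(1) + up(1) + a(1) + day(1) = 5
Line 2: a(1) + melody(3) + starts(1) + brightly(2) = 7
Line 3: each(1) + hurricane(3) + off(1) + a(1) + moon(1) = 7

5/7/7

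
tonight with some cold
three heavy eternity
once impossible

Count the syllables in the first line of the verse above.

The first line: tonight(2) + with(1) + some(1) + cold(1) = 5

5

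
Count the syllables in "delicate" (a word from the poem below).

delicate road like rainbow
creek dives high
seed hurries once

3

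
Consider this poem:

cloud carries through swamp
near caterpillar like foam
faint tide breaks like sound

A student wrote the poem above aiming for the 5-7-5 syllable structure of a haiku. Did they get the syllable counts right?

Yes

Line 1: "cloud carries through swamp": 1+2+1+1 = 5 ✓
Line 2: "near caterpillar like foam": 1+4+1+1 = 7 ✓
Line 3: "faint tide breaks like sound": 1+1+1+1+1 = 5 ✓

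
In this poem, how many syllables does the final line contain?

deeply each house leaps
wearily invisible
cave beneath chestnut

5

The final line: cave(1) + beneath(2) + chestnut(2) = 5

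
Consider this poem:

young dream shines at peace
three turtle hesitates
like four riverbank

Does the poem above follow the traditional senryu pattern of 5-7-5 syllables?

No

Line 1: young(1) + dream(1) + shines(1) + at(1) + peace(1) = 5 ✓
Line 2: three(1) + turtle(2) + hesitates(3) = 6 (expected 7)
Line 3: like(1) + four(1) + riverbank(3) = 5 ✓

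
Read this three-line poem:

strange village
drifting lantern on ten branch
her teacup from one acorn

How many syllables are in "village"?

2

"village" has 2 syllables.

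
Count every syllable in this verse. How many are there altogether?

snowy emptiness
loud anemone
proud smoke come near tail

15

Line 1: snowy(2) + emptiness(3) = 5
Line 2: loud(1) + anemone(4) = 5
Line 3: proud(1) + smoke(1) + come(1) + near(1) + tail(1) = 5
Total: 5 + 5 + 5 = 15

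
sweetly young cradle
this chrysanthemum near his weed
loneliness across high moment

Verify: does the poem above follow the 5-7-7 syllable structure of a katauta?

Line 1: sweetly(2) + young(1) + cradle(2) = 5 ✓
Line 2: this(1) + chrysanthemum(4) + near(1) + his(1) + weed(1) = 8 (expected 7)
Line 3: loneliness(3) + across(2) + high(1) + moment(2) = 8 (expected 7)

No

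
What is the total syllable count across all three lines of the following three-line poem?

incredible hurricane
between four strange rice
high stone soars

Line 1: incredible (4), hurricane (3) → 7
Line 2: between (2), four (1), strange (1), rice (1) → 5
Line 3: high (1), stone (1), soars (1) → 3
Total: 7 + 5 + 3 = 15

15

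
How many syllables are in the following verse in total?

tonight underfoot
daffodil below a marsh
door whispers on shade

17

Line 1: tonight (2), underfoot (3) → 5
Line 2: daffodil (3), below (2), a (1), marsh (1) → 7
Line 3: door (1), whispers (2), on (1), shade (1) → 5
Total: 5 + 7 + 5 = 17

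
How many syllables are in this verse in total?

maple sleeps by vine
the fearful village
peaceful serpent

Line 1: maple (2), sleeps (1), by (1), vine (1) → 5
Line 2: the (1), fearful (2), village (2) → 5
Line 3: peaceful (2), serpent (2) → 4
Total: 5 + 5 + 4 = 14

14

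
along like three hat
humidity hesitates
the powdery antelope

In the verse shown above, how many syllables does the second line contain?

The second line: humidity (4), hesitates (3) → 7

7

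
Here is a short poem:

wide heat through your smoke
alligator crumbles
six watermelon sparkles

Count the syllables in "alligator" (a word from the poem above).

4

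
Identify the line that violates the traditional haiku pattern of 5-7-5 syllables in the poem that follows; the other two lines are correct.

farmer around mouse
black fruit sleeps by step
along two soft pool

The second line

Line 1: farmer(2) + around(2) + mouse(1) = 5 ✓
Line 2: black(1) + fruit(1) + sleeps(1) + by(1) + step(1) = 5 (expected 7)
Line 3: along(2) + two(1) + soft(1) + pool(1) = 5 ✓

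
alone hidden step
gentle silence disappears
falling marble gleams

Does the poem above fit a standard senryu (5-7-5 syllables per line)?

Line 1: alone (2), hidden (2), step (1) → 5 ✓
Line 2: gentle (2), silence (2), disappears (3) → 7 ✓
Line 3: falling (2), marble (2), gleams (1) → 5 ✓

Yes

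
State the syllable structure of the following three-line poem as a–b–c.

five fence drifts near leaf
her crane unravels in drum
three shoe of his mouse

5–7–5

Line 1: five (1), fence (1), drifts (1), near (1), leaf (1) → 5
Line 2: her (1), crane (1), unravels (3), in (1), drum (1) → 7
Line 3: three (1), shoe (1), of (1), his (1), mouse (1) → 5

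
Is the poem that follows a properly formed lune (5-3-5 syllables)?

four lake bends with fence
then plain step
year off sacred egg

Line 1: four(1) + lake(1) + bends(1) + with(1) + fence(1) = 5 ✓
Line 2: then(1) + plain(1) + step(1) = 3 ✓
Line 3: year(1) + off(1) + sacred(2) + egg(1) = 5 ✓

Yes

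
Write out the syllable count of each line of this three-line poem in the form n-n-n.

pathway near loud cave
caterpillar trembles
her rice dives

5-6-3

Line 1: pathway (2), near (1), loud (1), cave (1) → 5
Line 2: caterpillar (4), trembles (2) → 6
Line 3: her (1), rice (1), dives (1) → 3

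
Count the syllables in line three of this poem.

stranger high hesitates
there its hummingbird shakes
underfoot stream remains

Line three: underfoot (3), stream (1), remains (2) → 6

6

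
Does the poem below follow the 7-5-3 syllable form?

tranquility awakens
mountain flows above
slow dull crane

Yes

Line 1: "tranquility awakens": 4+3 = 7 ✓
Line 2: "mountain flows above": 2+1+2 = 5 ✓
Line 3: "slow dull crane": 1+1+1 = 3 ✓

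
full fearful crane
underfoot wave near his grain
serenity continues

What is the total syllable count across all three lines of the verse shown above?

18

Line 1: full (1), fearful (2), crane (1) → 4
Line 2: underfoot (3), wave (1), near (1), his (1), grain (1) → 7
Line 3: serenity (4), continues (3) → 7
Total: 4 + 7 + 7 = 18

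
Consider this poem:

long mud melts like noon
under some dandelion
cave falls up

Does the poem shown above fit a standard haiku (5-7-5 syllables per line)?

No

Line 1: long(1) + mud(1) + melts(1) + like(1) + noon(1) = 5 ✓
Line 2: under(2) + some(1) + dandelion(4) = 7 ✓
Line 3: cave(1) + falls(1) + up(1) = 3 (expected 5)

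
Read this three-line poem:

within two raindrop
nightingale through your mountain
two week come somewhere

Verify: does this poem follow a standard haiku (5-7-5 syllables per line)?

Line 1: within(2) + two(1) + raindrop(2) = 5 ✓
Line 2: nightingale(3) + through(1) + your(1) + mountain(2) = 7 ✓
Line 3: two(1) + week(1) + come(1) + somewhere(2) = 5 ✓

Yes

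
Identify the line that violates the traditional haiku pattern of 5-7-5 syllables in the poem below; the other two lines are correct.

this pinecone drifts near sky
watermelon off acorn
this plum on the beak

Line 1: this (1), pinecone (2), drifts (1), near (1), sky (1) → 6 (expected 5)
Line 2: watermelon (4), off (1), acorn (2) → 7 ✓
Line 3: this (1), plum (1), on (1), the (1), beak (1) → 5 ✓

Line 1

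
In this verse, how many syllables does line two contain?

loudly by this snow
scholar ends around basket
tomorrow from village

7

Line two: scholar (2), ends (1), around (2), basket (2) → 7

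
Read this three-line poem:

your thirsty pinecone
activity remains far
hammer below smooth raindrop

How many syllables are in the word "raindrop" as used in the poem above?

"raindrop" has 2 syllables.

2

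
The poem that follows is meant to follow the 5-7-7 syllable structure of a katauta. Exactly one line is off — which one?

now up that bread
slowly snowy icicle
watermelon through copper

The first line

Line 1: now(1) + up(1) + that(1) + bread(1) = 4 (expected 5)
Line 2: slowly(2) + snowy(2) + icicle(3) = 7 ✓
Line 3: watermelon(4) + through(1) + copper(2) = 7 ✓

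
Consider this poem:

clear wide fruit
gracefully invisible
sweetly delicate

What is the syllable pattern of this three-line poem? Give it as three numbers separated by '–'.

Line 1: clear (1), wide (1), fruit (1) → 3
Line 2: gracefully (3), invisible (4) → 7
Line 3: sweetly (2), delicate (3) → 5

3–7–5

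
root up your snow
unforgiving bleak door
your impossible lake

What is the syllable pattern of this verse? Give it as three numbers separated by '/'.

Line 1: root (1), up (1), your (1), snow (1) → 4
Line 2: unforgiving (4), bleak (1), door (1) → 6
Line 3: your (1), impossible (4), lake (1) → 6

4/6/6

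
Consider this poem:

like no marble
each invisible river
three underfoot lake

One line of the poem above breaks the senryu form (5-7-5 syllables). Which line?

Line 1: "like no marble": 1+1+2 = 4 (expected 5)
Line 2: "each invisible river": 1+4+2 = 7 ✓
Line 3: "three underfoot lake": 1+3+1 = 5 ✓

Line 1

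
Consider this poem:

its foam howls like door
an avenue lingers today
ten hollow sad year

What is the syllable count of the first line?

5

The first line: its(1) + foam(1) + howls(1) + like(1) + door(1) = 5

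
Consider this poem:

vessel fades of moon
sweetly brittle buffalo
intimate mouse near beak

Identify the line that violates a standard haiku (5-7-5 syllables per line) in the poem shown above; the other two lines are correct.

Line 3

Line 1: vessel (2), fades (1), of (1), moon (1) → 5 ✓
Line 2: sweetly (2), brittle (2), buffalo (3) → 7 ✓
Line 3: intimate (3), mouse (1), near (1), beak (1) → 6 (expected 5)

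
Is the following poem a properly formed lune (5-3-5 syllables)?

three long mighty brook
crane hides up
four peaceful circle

Line 1: three(1) + long(1) + mighty(2) + brook(1) = 5 ✓
Line 2: crane(1) + hides(1) + up(1) = 3 ✓
Line 3: four(1) + peaceful(2) + circle(2) = 5 ✓

Yes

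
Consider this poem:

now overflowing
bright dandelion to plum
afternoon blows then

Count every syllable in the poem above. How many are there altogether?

17

Line 1: "now overflowing": 1+4 = 5
Line 2: "bright dandelion to plum": 1+4+1+1 = 7
Line 3: "afternoon blows then": 3+1+1 = 5
Total: 5 + 7 + 5 = 17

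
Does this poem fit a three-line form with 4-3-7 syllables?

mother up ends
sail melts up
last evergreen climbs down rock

Line 1: mother(2) + up(1) + ends(1) = 4 ✓
Line 2: sail(1) + melts(1) + up(1) = 3 ✓
Line 3: last(1) + evergreen(3) + climbs(1) + down(1) + rock(1) = 7 ✓

Yes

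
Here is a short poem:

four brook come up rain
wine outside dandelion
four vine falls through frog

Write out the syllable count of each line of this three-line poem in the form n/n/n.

Line 1: four(1) + brook(1) + come(1) + up(1) + rain(1) = 5
Line 2: wine(1) + outside(2) + dandelion(4) = 7
Line 3: four(1) + vine(1) + falls(1) + through(1) + frog(1) = 5

5/7/5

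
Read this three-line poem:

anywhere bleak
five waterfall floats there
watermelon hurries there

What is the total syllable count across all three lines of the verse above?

17

Line 1: anywhere(3) + bleak(1) = 4
Line 2: five(1) + waterfall(3) + floats(1) + there(1) = 6
Line 3: watermelon(4) + hurries(2) + there(1) = 7
Total: 4 + 6 + 7 = 17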